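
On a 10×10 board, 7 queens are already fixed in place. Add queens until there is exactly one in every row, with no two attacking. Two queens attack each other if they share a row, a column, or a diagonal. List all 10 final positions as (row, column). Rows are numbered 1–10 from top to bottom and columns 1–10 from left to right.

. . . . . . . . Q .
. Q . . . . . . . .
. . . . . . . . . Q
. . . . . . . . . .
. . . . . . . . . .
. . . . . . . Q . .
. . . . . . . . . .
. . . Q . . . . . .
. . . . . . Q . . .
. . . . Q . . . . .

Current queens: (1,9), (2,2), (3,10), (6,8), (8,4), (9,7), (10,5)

Row 4: attacked by (1,9)→{6,9}; (2,2)→{2,4}; (3,10)→{9,10}; (6,8)→{6,8,10}; (8,4)→{4,8}; (9,7)→{2,7}; (10,5)→{5}. Safe: 1, 3. Place at column 3.
Row 5: attacked by (1,9)→{5,9}; (2,2)→{2,5}; (3,10)→{8,10}; (4,3)→{2,3,4}; (6,8)→{7,8,9}; (8,4)→{1,4,7}; (9,7)→{3,7}; (10,5)→{5,10}. Safe: 6. Place at column 6.
Row 7: attacked by (1,9)→{3,9}; (2,2)→{2,7}; (3,10)→{6,10}; (4,3)→{3,6}; (5,6)→{4,6,8}; (6,8)→{7,8,9}; (8,4)→{3,4,5}; (9,7)→{5,7,9}; (10,5)→{2,5,8}. Safe: 1. Place at column 1.
Columns [9, 2, 10, 3, 6, 8, 1, 4, 7, 5], r−c [-8, 0, -7, 1, -1, -2, 6, 4, 2, 5], r+c [10, 4, 13, 7, 11, 14, 8, 12, 16, 15] are all distinct, so no two queens attack.

(1,9) (2,2) (3,10) (4,3) (5,6) (6,8) (7,1) (8,4) (9,7) (10,5)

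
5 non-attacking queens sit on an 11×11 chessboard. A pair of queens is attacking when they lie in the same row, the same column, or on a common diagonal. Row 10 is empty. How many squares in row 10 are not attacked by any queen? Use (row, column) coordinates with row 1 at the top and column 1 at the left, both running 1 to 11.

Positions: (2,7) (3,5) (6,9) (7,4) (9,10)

4

(2,7) attacks row 10 at column 7.
(3,5) attacks row 10 at column 5.
(6,9) attacks row 10 at column 9 and diagonals 5.
(7,4) attacks row 10 at column 4 and diagonals 1, 7.
(9,10) attacks row 10 at column 10 and diagonals 9, 11.
Attacked columns: {1, 4, 5, 7, 9, 10, 11}. Safe: {2, 3, 6, 8}.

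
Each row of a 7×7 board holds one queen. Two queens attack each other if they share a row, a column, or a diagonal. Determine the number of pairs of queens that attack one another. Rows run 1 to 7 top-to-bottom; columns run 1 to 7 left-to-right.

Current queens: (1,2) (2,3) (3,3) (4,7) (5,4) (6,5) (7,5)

5

Same column: (2,3)–(3,3) (column 3); (6,5)–(7,5) (column 5).
Same diagonal: (1,2)–(2,3) (|1−2| = |2−3| = 1); (4,7)–(6,5) (|4−6| = |7−5| = 2); (5,4)–(6,5) (|5−6| = |4−5| = 1).
Total attacking pairs: 5.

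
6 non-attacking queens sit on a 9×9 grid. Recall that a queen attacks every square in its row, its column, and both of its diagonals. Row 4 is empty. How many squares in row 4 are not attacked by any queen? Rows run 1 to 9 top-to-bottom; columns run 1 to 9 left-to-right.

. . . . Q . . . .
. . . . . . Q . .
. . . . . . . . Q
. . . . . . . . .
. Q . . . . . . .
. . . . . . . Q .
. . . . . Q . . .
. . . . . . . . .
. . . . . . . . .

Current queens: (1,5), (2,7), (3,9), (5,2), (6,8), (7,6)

1

(1,5) attacks row 4 at column 5 and diagonals 2, 8.
(2,7) attacks row 4 at column 7 and diagonals 5, 9.
(3,9) attacks row 4 at column 9 and diagonals 8.
(5,2) attacks row 4 at column 2 and diagonals 1, 3.
(6,8) attacks row 4 at column 8 and diagonals 6.
(7,6) attacks row 4 at column 6 and diagonals 3, 9.
Attacked columns: {1, 2, 3, 5, 6, 7, 8, 9}. Safe: {4}.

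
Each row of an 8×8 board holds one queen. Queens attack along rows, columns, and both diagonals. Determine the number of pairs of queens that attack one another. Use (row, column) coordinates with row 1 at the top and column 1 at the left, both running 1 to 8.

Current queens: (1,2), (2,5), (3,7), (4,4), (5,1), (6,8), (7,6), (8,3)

0

All columns are distinct and no two queens satisfy |Δrow| = |Δcol|, so no pair attacks.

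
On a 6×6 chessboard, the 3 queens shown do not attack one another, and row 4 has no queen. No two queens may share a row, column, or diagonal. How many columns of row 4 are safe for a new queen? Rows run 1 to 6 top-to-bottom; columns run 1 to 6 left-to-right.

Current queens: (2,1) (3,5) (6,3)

1

(2,1) attacks row 4 at column 1 and diagonals 3.
(3,5) attacks row 4 at column 5 and diagonals 4, 6.
(6,3) attacks row 4 at column 3 and diagonals 1, 5.
Attacked columns: {1, 3, 4, 5, 6}. Safe: {2}.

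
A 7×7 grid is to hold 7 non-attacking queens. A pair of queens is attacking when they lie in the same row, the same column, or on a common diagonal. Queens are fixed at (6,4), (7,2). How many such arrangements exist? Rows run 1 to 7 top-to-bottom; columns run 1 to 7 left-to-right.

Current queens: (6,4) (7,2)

Branch on row 1: col 1 → 0; col 3 → 0; col 5 → 0; col 6 → 1; col 7 → 1.
Sum: 0 + 0 + 0 + 1 + 1 = 2.

2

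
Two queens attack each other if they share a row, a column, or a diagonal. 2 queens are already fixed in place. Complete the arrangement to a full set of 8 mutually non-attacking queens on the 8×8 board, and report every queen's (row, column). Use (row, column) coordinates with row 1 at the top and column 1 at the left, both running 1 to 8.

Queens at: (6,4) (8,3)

Row 1: attacked by (6,4)→{4}; (8,3)→{3}. Safe: 1, 2, 5, 6, 7, 8. Place at column 1.
Row 2: attacked by (1,1)→{1,2}; (6,4)→{4,8}; (8,3)→{3}. Safe: 5, 6, 7. Place at column 7.
Row 3: attacked by (1,1)→{1,3}; (2,7)→{6,7,8}; (6,4)→{1,4,7}; (8,3)→{3,8}. Safe: 2, 5. Place at column 5.
Row 4: attacked by (1,1)→{1,4}; (2,7)→{5,7}; (3,5)→{4,5,6}; (6,4)→{2,4,6}; (8,3)→{3,7}. Safe: 8. Place at column 8.
Row 5: attacked by (1,1)→{1,5}; (2,7)→{4,7}; (3,5)→{3,5,7}; (4,8)→{7,8}; (6,4)→{3,4,5}; (8,3)→{3,6}. Safe: 2. Place at column 2.
Row 7: attacked by (1,1)→{1,7}; (2,7)→{2,7}; (3,5)→{1,5}; (4,8)→{5,8}; (5,2)→{2,4}; (6,4)→{3,4,5}; (8,3)→{2,3,4}. Safe: 6. Place at column 6.
Columns [1, 7, 5, 8, 2, 4, 6, 3], r−c [0, -5, -2, -4, 3, 2, 1, 5], r+c [2, 9, 8, 12, 7, 10, 13, 11] are all distinct, so no two queens attack.

(1,1) (2,7) (3,5) (4,8) (5,2) (6,4) (7,6) (8,3)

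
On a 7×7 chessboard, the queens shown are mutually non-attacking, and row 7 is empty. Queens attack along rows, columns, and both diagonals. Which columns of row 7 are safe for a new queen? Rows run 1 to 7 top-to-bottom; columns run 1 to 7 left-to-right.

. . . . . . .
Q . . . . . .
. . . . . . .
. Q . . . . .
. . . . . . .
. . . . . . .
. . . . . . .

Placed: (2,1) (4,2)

(2,1) attacks row 7 at column 1 and diagonals 6.
(4,2) attacks row 7 at column 2 and diagonals 5.
Attacked columns: {1, 2, 5, 6}. Safe: {3, 4, 7}.

columns 3, 4, 7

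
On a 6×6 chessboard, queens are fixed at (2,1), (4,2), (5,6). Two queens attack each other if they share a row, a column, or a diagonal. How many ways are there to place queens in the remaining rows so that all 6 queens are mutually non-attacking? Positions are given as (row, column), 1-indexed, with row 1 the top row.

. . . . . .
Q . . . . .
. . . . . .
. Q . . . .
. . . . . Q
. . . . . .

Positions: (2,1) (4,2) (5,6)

1

Branch on row 1: col 3 → 0; col 4 → 1.
Sum: 0 + 1 = 1.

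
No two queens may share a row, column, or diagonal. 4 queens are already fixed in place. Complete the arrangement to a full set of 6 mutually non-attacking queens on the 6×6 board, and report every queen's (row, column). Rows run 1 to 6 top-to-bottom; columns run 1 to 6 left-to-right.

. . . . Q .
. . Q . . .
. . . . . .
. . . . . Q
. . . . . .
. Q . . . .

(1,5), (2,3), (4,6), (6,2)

Row 3: attacked by (1,5)→{3,5}; (2,3)→{2,3,4}; (4,6)→{5,6}; (6,2)→{2,5}. Safe: 1. Place at column 1.
Row 5: attacked by (1,5)→{1,5}; (2,3)→{3,6}; (3,1)→{1,3}; (4,6)→{5,6}; (6,2)→{1,2,3}. Safe: 4. Place at column 4.
Columns [5, 3, 1, 6, 4, 2], r−c [-4, -1, 2, -2, 1, 4], r+c [6, 5, 4, 10, 9, 8] are all distinct, so no two queens attack.

(1,5) (2,3) (3,1) (4,6) (5,4) (6,2)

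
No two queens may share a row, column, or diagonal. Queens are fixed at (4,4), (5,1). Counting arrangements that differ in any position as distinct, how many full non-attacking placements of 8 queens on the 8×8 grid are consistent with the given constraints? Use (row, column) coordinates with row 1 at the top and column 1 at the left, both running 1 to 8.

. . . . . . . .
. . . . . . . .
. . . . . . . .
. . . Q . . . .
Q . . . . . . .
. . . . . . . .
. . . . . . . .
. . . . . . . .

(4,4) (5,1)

4

Branch on row 1: col 2 → 1; col 3 → 1; col 6 → 2; col 8 → 0.
Sum: 1 + 1 + 2 + 0 = 4.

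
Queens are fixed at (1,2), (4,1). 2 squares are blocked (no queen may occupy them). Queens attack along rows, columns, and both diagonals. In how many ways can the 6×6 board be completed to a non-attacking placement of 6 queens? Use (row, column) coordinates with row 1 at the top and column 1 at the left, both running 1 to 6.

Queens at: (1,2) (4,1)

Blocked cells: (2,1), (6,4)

1

Branch on row 2: col 4 → 1; col 5 → 0; col 6 → 0.
Sum: 1 + 0 + 0 = 1.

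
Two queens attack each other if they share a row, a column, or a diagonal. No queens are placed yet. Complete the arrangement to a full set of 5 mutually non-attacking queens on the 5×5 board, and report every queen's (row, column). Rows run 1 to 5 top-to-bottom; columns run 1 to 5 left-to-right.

Row 1: Safe: 1, 2, 3, 4, 5. Place at column 5.
Row 2: attacked by (1,5)→{4,5}. Safe: 1, 2, 3. Place at column 3.
Row 3: attacked by (1,5)→{3,5}; (2,3)→{2,3,4}. Safe: 1. Place at column 1.
Row 4: attacked by (1,5)→{2,5}; (2,3)→{1,3,5}; (3,1)→{1,2}. Safe: 4. Place at column 4.
Row 5: attacked by (1,5)→{1,5}; (2,3)→{3}; (3,1)→{1,3}; (4,4)→{3,4,5}. Safe: 2. Place at column 2.
Columns [5, 3, 1, 4, 2], r−c [-4, -1, 2, 0, 3], r+c [6, 5, 4, 8, 7] are all distinct, so no two queens attack.

(1,5) (2,3) (3,1) (4,4) (5,2)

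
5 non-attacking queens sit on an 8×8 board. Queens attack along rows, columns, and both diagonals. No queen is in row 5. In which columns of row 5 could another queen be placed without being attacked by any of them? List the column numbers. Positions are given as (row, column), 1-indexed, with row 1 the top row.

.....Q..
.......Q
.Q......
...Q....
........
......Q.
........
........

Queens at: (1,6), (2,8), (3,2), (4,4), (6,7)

columns 1

(1,6) attacks row 5 at column 6 and diagonals 2.
(2,8) attacks row 5 at column 8 and diagonals 5.
(3,2) attacks row 5 at column 2 and diagonals 4.
(4,4) attacks row 5 at column 4 and diagonals 3, 5.
(6,7) attacks row 5 at column 7 and diagonals 6, 8.
Attacked columns: {2, 3, 4, 5, 6, 7, 8}. Safe: {1}.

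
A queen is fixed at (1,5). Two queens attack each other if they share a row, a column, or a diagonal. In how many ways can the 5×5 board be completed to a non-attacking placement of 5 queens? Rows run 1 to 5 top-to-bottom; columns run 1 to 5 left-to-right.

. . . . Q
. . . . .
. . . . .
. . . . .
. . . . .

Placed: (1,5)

2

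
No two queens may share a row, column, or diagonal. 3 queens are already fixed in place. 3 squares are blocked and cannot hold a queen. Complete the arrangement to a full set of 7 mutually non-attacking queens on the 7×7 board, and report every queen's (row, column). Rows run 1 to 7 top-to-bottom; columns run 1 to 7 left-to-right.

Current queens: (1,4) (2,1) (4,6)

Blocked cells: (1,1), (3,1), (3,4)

(1,4) (2,1) (3,3) (4,6) (5,2) (6,7) (7,5)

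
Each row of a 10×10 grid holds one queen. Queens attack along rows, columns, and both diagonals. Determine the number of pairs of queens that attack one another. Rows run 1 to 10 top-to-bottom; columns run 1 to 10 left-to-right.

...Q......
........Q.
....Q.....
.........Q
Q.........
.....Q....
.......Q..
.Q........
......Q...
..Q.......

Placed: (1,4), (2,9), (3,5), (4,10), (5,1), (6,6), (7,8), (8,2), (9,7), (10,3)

All columns are distinct and no two queens satisfy |Δrow| = |Δcol|, so no pair attacks.

0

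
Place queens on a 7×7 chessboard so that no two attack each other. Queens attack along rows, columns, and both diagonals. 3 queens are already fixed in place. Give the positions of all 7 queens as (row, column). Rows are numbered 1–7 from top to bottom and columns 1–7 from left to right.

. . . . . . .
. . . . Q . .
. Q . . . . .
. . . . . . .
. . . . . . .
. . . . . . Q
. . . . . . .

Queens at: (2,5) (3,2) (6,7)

(1,1) (2,5) (3,2) (4,6) (5,3) (6,7) (7,4)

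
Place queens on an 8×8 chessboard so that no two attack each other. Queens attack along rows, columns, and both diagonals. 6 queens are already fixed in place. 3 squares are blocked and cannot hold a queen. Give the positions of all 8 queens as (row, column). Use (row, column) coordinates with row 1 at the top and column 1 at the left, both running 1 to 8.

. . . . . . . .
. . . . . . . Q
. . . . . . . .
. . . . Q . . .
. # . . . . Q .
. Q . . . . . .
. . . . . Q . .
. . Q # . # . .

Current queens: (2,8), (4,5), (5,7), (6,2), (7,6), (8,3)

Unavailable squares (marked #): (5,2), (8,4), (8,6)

(1,4) (2,8) (3,1) (4,5) (5,7) (6,2) (7,6) (8,3)

Row 1: attacked by (2,8)→{7,8}; (4,5)→{2,5,8}; (5,7)→{3,7}; (6,2)→{2,7}; (7,6)→{6}; (8,3)→{3}. Safe: 1, 4. Place at column 4.
Row 3: attacked by (1,4)→{2,4,6}; (2,8)→{7,8}; (4,5)→{4,5,6}; (5,7)→{5,7}; (6,2)→{2,5}; (7,6)→{2,6}; (8,3)→{3,8}. Safe: 1. Place at column 1.
Columns [4, 8, 1, 5, 7, 2, 6, 3], r−c [-3, -6, 2, -1, -2, 4, 1, 5], r+c [5, 10, 4, 9, 12, 8, 13, 11] are all distinct, so no two queens attack.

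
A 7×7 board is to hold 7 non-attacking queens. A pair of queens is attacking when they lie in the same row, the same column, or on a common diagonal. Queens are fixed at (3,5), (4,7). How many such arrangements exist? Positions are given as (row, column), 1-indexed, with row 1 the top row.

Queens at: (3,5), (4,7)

Branch on row 1: col 1 → 1; col 2 → 0; col 6 → 1.
Sum: 1 + 0 + 1 = 2.

2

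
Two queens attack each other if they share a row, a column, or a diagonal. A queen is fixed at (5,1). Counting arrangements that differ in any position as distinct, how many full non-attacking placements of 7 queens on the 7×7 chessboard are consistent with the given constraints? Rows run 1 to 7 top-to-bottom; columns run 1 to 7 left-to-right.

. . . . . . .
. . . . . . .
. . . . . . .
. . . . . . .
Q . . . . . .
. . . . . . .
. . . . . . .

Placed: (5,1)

6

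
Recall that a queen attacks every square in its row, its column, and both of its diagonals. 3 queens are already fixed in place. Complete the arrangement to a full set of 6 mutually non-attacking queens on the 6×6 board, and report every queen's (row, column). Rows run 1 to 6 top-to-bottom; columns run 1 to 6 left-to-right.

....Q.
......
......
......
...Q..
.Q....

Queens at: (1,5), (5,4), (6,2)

Row 2: attacked by (1,5)→{4,5,6}; (5,4)→{1,4}; (6,2)→{2,6}. Safe: 3. Place at column 3.
Row 3: attacked by (1,5)→{3,5}; (2,3)→{2,3,4}; (5,4)→{2,4,6}; (6,2)→{2,5}. Safe: 1. Place at column 1.
Row 4: attacked by (1,5)→{2,5}; (2,3)→{1,3,5}; (3,1)→{1,2}; (5,4)→{3,4,5}; (6,2)→{2,4}. Safe: 6. Place at column 6.
Columns [5, 3, 1, 6, 4, 2], r−c [-4, -1, 2, -2, 1, 4], r+c [6, 5, 4, 10, 9, 8] are all distinct, so no two queens attack.

(1,5) (2,3) (3,1) (4,6) (5,4) (6,2)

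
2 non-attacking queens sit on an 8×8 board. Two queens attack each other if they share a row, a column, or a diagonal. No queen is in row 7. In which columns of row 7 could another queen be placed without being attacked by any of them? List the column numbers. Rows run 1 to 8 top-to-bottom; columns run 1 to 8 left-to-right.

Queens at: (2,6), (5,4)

columns 3, 5, 7, 8

(2,6) attacks row 7 at column 6 and diagonals 1.
(5,4) attacks row 7 at column 4 and diagonals 2, 6.
Attacked columns: {1, 2, 4, 6}. Safe: {3, 5, 7, 8}.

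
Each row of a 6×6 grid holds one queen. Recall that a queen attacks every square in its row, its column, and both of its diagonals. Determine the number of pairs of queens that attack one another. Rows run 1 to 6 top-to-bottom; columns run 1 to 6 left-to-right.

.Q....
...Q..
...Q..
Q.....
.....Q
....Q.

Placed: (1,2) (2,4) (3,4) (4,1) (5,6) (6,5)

Same column: (2,4)–(3,4) (column 4).
Same diagonal: (1,2)–(3,4) (|1−3| = |2−4| = 2); (1,2)–(5,6) (|1−5| = |2−6| = 4); (3,4)–(5,6) (|3−5| = |4−6| = 2); (5,6)–(6,5) (|5−6| = |6−5| = 1).
Total attacking pairs: 5.

5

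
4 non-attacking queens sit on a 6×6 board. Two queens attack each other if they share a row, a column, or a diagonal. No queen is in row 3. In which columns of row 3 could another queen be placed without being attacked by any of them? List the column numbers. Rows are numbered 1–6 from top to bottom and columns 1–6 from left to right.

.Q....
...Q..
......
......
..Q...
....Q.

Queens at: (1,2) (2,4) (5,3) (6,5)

columns 6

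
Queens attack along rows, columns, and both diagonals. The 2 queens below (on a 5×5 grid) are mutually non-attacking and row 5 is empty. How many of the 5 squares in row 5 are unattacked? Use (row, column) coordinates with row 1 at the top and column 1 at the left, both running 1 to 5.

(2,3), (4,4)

(2,3) attacks row 5 at column 3.
(4,4) attacks row 5 at column 4 and diagonals 3, 5.
Attacked columns: {3, 4, 5}. Safe: {1, 2}.

2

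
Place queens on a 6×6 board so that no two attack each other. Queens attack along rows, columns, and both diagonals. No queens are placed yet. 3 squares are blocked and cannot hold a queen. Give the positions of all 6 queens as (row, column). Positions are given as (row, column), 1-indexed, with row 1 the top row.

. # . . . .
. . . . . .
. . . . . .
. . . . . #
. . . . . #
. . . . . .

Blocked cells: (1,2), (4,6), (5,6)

Row 1: Blocked: 2. Safe: 1, 3, 4, 5, 6. Place at column 3.
Row 2: attacked by (1,3)→{2,3,4}. Safe: 1, 5, 6. Place at column 6.
Row 3: attacked by (1,3)→{1,3,5}; (2,6)→{5,6}. Safe: 2, 4. Place at column 2.
Row 4: attacked by (1,3)→{3,6}; (2,6)→{4,6}; (3,2)→{1,2,3}. Blocked: 6. Safe: 5. Place at column 5.
Row 5: attacked by (1,3)→{3}; (2,6)→{3,6}; (3,2)→{2,4}; (4,5)→{4,5,6}. Blocked: 6. Safe: 1. Place at column 1.
Row 6: attacked by (1,3)→{3}; (2,6)→{2,6}; (3,2)→{2,5}; (4,5)→{3,5}; (5,1)→{1,2}. Safe: 4. Place at column 4.
Columns [3, 6, 2, 5, 1, 4], r−c [-2, -4, 1, -1, 4, 2], r+c [4, 8, 5, 9, 6, 10] are all distinct, so no two queens attack.

(1,3) (2,6) (3,2) (4,5) (5,1) (6,4)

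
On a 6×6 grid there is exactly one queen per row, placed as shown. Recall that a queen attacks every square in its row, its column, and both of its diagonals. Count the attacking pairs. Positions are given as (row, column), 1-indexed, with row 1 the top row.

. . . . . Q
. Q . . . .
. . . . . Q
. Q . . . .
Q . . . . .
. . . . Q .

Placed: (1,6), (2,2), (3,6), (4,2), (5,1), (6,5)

Same column: (1,6)–(3,6) (column 6); (2,2)–(4,2) (column 2).
Same diagonal: (4,2)–(5,1) (|4−5| = |2−1| = 1).
Total attacking pairs: 3.

3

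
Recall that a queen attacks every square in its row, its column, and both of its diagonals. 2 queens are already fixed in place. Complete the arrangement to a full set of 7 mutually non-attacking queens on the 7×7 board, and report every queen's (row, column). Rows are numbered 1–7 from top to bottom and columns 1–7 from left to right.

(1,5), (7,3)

(1,5) (2,1) (3,6) (4,4) (5,2) (6,7) (7,3)

Row 2: attacked by (1,5)→{4,5,6}; (7,3)→{3}. Safe: 1, 2, 7. Place at column 1.
Row 3: attacked by (1,5)→{3,5,7}; (2,1)→{1,2}; (7,3)→{3,7}. Safe: 4, 6. Place at column 6.
Row 4: attacked by (1,5)→{2,5}; (2,1)→{1,3}; (3,6)→{5,6,7}; (7,3)→{3,6}. Safe: 4. Place at column 4.
Row 5: attacked by (1,5)→{1,5}; (2,1)→{1,4}; (3,6)→{4,6}; (4,4)→{3,4,5}; (7,3)→{1,3,5}. Safe: 2, 7. Place at column 2.
Row 6: attacked by (1,5)→{5}; (2,1)→{1,5}; (3,6)→{3,6}; (4,4)→{2,4,6}; (5,2)→{1,2,3}; (7,3)→{2,3,4}. Safe: 7. Place at column 7.
Columns [5, 1, 6, 4, 2, 7, 3], r−c [-4, 1, -3, 0, 3, -1, 4], r+c [6, 3, 9, 8, 7, 13, 10] are all distinct, so no two queens attack.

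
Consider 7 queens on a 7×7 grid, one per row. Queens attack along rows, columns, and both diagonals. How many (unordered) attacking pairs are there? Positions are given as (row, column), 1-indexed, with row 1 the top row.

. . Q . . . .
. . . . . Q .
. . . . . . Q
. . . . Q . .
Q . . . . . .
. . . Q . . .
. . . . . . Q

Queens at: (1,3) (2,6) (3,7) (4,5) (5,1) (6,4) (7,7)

3

Same column: (3,7)–(7,7) (column 7).
Same diagonal: (2,6)–(3,7) (|2−3| = |6−7| = 1); (3,7)–(6,4) (|3−6| = |7−4| = 3).
Total attacking pairs: 3.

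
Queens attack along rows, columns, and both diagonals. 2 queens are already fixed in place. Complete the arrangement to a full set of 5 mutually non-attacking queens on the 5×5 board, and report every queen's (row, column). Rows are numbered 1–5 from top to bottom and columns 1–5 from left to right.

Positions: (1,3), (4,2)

Row 2: attacked by (1,3)→{2,3,4}; (4,2)→{2,4}. Safe: 1, 5. Place at column 1.
Row 3: attacked by (1,3)→{1,3,5}; (2,1)→{1,2}; (4,2)→{1,2,3}. Safe: 4. Place at column 4.
Row 5: attacked by (1,3)→{3}; (2,1)→{1,4}; (3,4)→{2,4}; (4,2)→{1,2,3}. Safe: 5. Place at column 5.
Columns [3, 1, 4, 2, 5], r−c [-2, 1, -1, 2, 0], r+c [4, 3, 7, 6, 10] are all distinct, so no two queens attack.

(1,3) (2,1) (3,4) (4,2) (5,5)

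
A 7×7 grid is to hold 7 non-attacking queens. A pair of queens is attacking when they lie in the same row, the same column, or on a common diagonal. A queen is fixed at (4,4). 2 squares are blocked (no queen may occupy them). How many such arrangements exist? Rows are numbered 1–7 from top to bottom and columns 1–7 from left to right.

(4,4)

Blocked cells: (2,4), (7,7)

Branch on row 1: col 2 → 2; col 3 → 2; col 5 → 2; col 6 → 2.
Sum: 2 + 2 + 2 + 2 = 8.

8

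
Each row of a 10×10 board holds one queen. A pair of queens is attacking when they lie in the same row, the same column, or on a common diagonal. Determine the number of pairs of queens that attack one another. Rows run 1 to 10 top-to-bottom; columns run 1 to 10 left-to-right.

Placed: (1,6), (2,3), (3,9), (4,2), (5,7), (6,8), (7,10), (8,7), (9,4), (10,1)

3

Same column: (5,7)–(8,7) (column 7).
Same diagonal: (3,9)–(5,7) (|3−5| = |9−7| = 2); (5,7)–(6,8) (|5−6| = |7−8| = 1).
Total attacking pairs: 3.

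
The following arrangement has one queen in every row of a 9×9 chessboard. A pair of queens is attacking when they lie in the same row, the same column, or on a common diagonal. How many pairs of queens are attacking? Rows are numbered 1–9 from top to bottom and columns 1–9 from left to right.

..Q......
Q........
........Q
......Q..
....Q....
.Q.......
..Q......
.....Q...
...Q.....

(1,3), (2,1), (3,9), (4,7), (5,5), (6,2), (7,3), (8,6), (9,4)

Same column: (1,3)–(7,3) (column 3).
Same diagonal: (5,5)–(7,3) (|5−7| = |5−3| = 2); (6,2)–(7,3) (|6−7| = |2−3| = 1).
Total attacking pairs: 3.

3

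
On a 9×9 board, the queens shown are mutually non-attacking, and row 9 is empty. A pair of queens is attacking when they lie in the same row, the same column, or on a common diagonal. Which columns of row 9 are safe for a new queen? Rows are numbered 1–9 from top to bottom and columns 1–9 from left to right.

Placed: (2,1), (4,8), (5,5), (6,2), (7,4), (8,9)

columns 7

(2,1) attacks row 9 at column 1 and diagonals 8.
(4,8) attacks row 9 at column 8 and diagonals 3.
(5,5) attacks row 9 at column 5 and diagonals 1, 9.
(6,2) attacks row 9 at column 2 and diagonals 5.
(7,4) attacks row 9 at column 4 and diagonals 2, 6.
(8,9) attacks row 9 at column 9 and diagonals 8.
Attacked columns: {1, 2, 3, 4, 5, 6, 8, 9}. Safe: {7}.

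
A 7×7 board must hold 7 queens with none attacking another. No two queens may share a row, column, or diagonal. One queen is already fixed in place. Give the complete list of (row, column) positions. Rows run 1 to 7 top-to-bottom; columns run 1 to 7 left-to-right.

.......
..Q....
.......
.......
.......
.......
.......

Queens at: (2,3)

(1,5) (2,3) (3,1) (4,6) (5,4) (6,2) (7,7)

Row 1: attacked by (2,3)→{2,3,4}. Safe: 1, 5, 6, 7. Place at column 5.
Row 3: attacked by (1,5)→{3,5,7}; (2,3)→{2,3,4}. Safe: 1, 6. Place at column 1.
Row 4: attacked by (1,5)→{2,5}; (2,3)→{1,3,5}; (3,1)→{1,2}. Safe: 4, 6, 7. Place at column 6.
Row 5: attacked by (1,5)→{1,5}; (2,3)→{3,6}; (3,1)→{1,3}; (4,6)→{5,6,7}. Safe: 2, 4. Place at column 4.
Row 6: attacked by (1,5)→{5}; (2,3)→{3,7}; (3,1)→{1,4}; (4,6)→{4,6}; (5,4)→{3,4,5}. Safe: 2. Place at column 2.
Row 7: attacked by (1,5)→{5}; (2,3)→{3}; (3,1)→{1,5}; (4,6)→{3,6}; (5,4)→{2,4,6}; (6,2)→{1,2,3}. Safe: 7. Place at column 7.
Columns [5, 3, 1, 6, 4, 2, 7], r−c [-4, -1, 2, -2, 1, 4, 0], r+c [6, 5, 4, 10, 9, 8, 14] are all distinct, so no two queens attack.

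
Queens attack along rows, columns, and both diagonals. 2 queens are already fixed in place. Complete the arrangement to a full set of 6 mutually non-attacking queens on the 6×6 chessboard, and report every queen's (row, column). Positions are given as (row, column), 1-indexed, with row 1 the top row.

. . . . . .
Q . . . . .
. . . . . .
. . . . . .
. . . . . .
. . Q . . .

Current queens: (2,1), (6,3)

Row 1: attacked by (2,1)→{1,2}; (6,3)→{3}. Safe: 4, 5, 6. Place at column 4.
Row 3: attacked by (1,4)→{2,4,6}; (2,1)→{1,2}; (6,3)→{3,6}. Safe: 5. Place at column 5.
Row 4: attacked by (1,4)→{1,4}; (2,1)→{1,3}; (3,5)→{4,5,6}; (6,3)→{1,3,5}. Safe: 2. Place at column 2.
Row 5: attacked by (1,4)→{4}; (2,1)→{1,4}; (3,5)→{3,5}; (4,2)→{1,2,3}; (6,3)→{2,3,4}. Safe: 6. Place at column 6.
Columns [4, 1, 5, 2, 6, 3], r−c [-3, 1, -2, 2, -1, 3], r+c [5, 3, 8, 6, 11, 9] are all distinct, so no two queens attack.

(1,4) (2,1) (3,5) (4,2) (5,6) (6,3)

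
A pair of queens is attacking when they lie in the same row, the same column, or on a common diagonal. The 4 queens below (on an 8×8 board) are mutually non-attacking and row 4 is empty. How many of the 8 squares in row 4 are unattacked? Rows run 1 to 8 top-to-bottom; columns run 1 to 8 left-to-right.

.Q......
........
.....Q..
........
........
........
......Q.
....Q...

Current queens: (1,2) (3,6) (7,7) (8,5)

(1,2) attacks row 4 at column 2 and diagonals 5.
(3,6) attacks row 4 at column 6 and diagonals 5, 7.
(7,7) attacks row 4 at column 7 and diagonals 4.
(8,5) attacks row 4 at column 5 and diagonals 1.
Attacked columns: {1, 2, 4, 5, 6, 7}. Safe: {3, 8}.

2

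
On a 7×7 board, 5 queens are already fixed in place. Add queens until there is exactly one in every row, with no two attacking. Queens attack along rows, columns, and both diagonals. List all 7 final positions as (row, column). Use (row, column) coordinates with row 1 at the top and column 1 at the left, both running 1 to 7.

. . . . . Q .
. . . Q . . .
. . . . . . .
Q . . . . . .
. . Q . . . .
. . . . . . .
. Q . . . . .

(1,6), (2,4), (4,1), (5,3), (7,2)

(1,6) (2,4) (3,7) (4,1) (5,3) (6,5) (7,2)

Row 3: attacked by (1,6)→{4,6}; (2,4)→{3,4,5}; (4,1)→{1,2}; (5,3)→{1,3,5}; (7,2)→{2,6}. Safe: 7. Place at column 7.
Row 6: attacked by (1,6)→{1,6}; (2,4)→{4}; (3,7)→{4,7}; (4,1)→{1,3}; (5,3)→{2,3,4}; (7,2)→{1,2,3}. Safe: 5. Place at column 5.
Columns [6, 4, 7, 1, 3, 5, 2], r−c [-5, -2, -4, 3, 2, 1, 5], r+c [7, 6, 10, 5, 8, 11, 9] are all distinct, so no two queens attack.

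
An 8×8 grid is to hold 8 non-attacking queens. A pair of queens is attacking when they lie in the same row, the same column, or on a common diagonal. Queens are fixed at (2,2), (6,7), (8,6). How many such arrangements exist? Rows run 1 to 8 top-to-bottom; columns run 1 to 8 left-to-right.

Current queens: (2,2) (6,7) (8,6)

2

Branch on row 1: col 4 → 0; col 5 → 1; col 8 → 1.
Sum: 0 + 1 + 1 = 2.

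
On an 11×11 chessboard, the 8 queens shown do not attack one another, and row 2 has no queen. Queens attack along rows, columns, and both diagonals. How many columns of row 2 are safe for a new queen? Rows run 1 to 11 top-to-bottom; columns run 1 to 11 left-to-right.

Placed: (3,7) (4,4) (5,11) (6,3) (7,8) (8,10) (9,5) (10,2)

(3,7) attacks row 2 at column 7 and diagonals 6, 8.
(4,4) attacks row 2 at column 4 and diagonals 2, 6.
(5,11) attacks row 2 at column 11 and diagonals 8.
(6,3) attacks row 2 at column 3 and diagonals 7.
(7,8) attacks row 2 at column 8 and diagonals 3.
(8,10) attacks row 2 at column 10 and diagonals 4.
(9,5) attacks row 2 at column 5.
(10,2) attacks row 2 at column 2 and diagonals 10.
Attacked columns: {2, 3, 4, 5, 6, 7, 8, 10, 11}. Safe: {1, 9}.

2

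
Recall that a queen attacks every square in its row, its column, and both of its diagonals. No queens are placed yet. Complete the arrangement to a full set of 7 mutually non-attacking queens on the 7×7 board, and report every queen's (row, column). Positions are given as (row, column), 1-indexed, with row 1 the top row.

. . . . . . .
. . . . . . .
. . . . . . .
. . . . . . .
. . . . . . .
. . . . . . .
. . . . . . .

Row 1: Safe: 1, 2, 3, 4, 5, 6, 7. Place at column 7.
Row 2: attacked by (1,7)→{6,7}. Safe: 1, 2, 3, 4, 5. Place at column 2.
Row 3: attacked by (1,7)→{5,7}; (2,2)→{1,2,3}. Safe: 4, 6. Place at column 4.
Row 4: attacked by (1,7)→{4,7}; (2,2)→{2,4}; (3,4)→{3,4,5}. Safe: 1, 6. Place at column 6.
Row 5: attacked by (1,7)→{3,7}; (2,2)→{2,5}; (3,4)→{2,4,6}; (4,6)→{5,6,7}. Safe: 1. Place at column 1.
Row 6: attacked by (1,7)→{2,7}; (2,2)→{2,6}; (3,4)→{1,4,7}; (4,6)→{4,6}; (5,1)→{1,2}. Safe: 3, 5. Place at column 3.
Row 7: attacked by (1,7)→{1,7}; (2,2)→{2,7}; (3,4)→{4}; (4,6)→{3,6}; (5,1)→{1,3}; (6,3)→{2,3,4}. Safe: 5. Place at column 5.
Columns [7, 2, 4, 6, 1, 3, 5], r−c [-6, 0, -1, -2, 4, 3, 2], r+c [8, 4, 7, 10, 6, 9, 12] are all distinct, so no two queens attack.

(1,7) (2,2) (3,4) (4,6) (5,1) (6,3) (7,5)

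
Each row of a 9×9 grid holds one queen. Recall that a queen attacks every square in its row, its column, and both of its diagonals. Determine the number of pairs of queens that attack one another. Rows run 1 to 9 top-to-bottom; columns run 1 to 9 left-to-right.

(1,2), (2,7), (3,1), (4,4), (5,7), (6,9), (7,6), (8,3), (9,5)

Same column: (2,7)–(5,7) (column 7).
Total attacking pairs: 1.

1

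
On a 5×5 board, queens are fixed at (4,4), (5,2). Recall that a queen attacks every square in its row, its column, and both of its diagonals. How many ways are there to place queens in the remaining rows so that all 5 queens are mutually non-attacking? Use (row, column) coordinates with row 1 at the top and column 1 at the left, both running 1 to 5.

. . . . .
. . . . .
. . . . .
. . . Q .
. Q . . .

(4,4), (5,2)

1

Branch on row 1: col 3 → 0; col 5 → 1.
Sum: 0 + 1 = 1.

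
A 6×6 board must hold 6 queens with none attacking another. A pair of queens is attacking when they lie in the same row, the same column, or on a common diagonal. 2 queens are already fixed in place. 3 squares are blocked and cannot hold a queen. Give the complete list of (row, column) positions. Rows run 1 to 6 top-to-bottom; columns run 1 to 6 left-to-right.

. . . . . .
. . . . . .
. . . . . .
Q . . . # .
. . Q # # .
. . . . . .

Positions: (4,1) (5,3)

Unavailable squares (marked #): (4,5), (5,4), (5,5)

Row 1: attacked by (4,1)→{1,4}; (5,3)→{3}. Safe: 2, 5, 6. Place at column 2.
Row 2: attacked by (1,2)→{1,2,3}; (4,1)→{1,3}; (5,3)→{3,6}. Safe: 4, 5. Place at column 4.
Row 3: attacked by (1,2)→{2,4}; (2,4)→{3,4,5}; (4,1)→{1,2}; (5,3)→{1,3,5}. Safe: 6. Place at column 6.
Row 6: attacked by (1,2)→{2}; (2,4)→{4}; (3,6)→{3,6}; (4,1)→{1,3}; (5,3)→{2,3,4}. Safe: 5. Place at column 5.
Columns [2, 4, 6, 1, 3, 5], r−c [-1, -2, -3, 3, 2, 1], r+c [3, 6, 9, 5, 8, 11] are all distinct, so no two queens attack.

(1,2) (2,4) (3,6) (4,1) (5,3) (6,5)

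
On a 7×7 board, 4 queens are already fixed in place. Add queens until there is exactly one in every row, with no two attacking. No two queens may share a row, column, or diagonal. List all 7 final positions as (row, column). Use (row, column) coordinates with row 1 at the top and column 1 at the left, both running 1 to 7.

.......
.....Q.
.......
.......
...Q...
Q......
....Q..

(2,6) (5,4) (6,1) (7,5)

Row 1: attacked by (2,6)→{5,6,7}; (5,4)→{4}; (6,1)→{1,6}; (7,5)→{5}. Safe: 2, 3. Place at column 2.
Row 3: attacked by (1,2)→{2,4}; (2,6)→{5,6,7}; (5,4)→{2,4,6}; (6,1)→{1,4}; (7,5)→{1,5}. Safe: 3. Place at column 3.
Row 4: attacked by (1,2)→{2,5}; (2,6)→{4,6}; (3,3)→{2,3,4}; (5,4)→{3,4,5}; (6,1)→{1,3}; (7,5)→{2,5}. Safe: 7. Place at column 7.
Columns [2, 6, 3, 7, 4, 1, 5], r−c [-1, -4, 0, -3, 1, 5, 2], r+c [3, 8, 6, 11, 9, 7, 12] are all distinct, so no two queens attack.

(1,2) (2,6) (3,3) (4,7) (5,4) (6,1) (7,5)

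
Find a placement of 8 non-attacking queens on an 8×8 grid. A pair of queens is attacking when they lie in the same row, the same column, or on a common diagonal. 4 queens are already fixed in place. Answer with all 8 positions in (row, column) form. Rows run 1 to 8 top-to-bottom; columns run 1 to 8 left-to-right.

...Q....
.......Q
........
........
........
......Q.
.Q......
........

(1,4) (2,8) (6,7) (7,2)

Row 3: attacked by (1,4)→{2,4,6}; (2,8)→{7,8}; (6,7)→{4,7}; (7,2)→{2,6}. Safe: 1, 3, 5. Place at column 5.
Row 4: attacked by (1,4)→{1,4,7}; (2,8)→{6,8}; (3,5)→{4,5,6}; (6,7)→{5,7}; (7,2)→{2,5}. Safe: 3. Place at column 3.
Row 5: attacked by (1,4)→{4,8}; (2,8)→{5,8}; (3,5)→{3,5,7}; (4,3)→{2,3,4}; (6,7)→{6,7,8}; (7,2)→{2,4}. Safe: 1. Place at column 1.
Row 8: attacked by (1,4)→{4}; (2,8)→{2,8}; (3,5)→{5}; (4,3)→{3,7}; (5,1)→{1,4}; (6,7)→{5,7}; (7,2)→{1,2,3}. Safe: 6. Place at column 6.
Columns [4, 8, 5, 3, 1, 7, 2, 6], r−c [-3, -6, -2, 1, 4, -1, 5, 2], r+c [5, 10, 8, 7, 6, 13, 9, 14] are all distinct, so no two queens attack.

(1,4) (2,8) (3,5) (4,3) (5,1) (6,7) (7,2) (8,6)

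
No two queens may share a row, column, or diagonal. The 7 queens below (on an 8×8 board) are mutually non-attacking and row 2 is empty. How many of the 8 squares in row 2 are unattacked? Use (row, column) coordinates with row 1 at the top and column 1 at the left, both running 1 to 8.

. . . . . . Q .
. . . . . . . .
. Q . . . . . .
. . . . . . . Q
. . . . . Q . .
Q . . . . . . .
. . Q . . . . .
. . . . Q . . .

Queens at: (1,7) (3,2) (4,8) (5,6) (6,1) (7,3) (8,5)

1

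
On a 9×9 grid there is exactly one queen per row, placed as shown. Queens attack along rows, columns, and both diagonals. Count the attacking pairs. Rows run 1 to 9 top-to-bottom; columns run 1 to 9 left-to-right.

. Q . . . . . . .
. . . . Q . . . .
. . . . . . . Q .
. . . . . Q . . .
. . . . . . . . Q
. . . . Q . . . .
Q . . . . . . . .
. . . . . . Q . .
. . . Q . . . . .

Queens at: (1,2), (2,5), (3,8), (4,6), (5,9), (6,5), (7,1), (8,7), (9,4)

3

Same column: (2,5)–(6,5) (column 5).
Same diagonal: (3,8)–(6,5) (|3−6| = |8−5| = 3); (6,5)–(8,7) (|6−8| = |5−7| = 2).
Total attacking pairs: 3.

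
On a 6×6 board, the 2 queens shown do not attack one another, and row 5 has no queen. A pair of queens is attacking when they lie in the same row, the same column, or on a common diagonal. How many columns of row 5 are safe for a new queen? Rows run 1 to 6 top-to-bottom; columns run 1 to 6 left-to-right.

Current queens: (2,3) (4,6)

3

(2,3) attacks row 5 at column 3 and diagonals 6.
(4,6) attacks row 5 at column 6 and diagonals 5.
Attacked columns: {3, 5, 6}. Safe: {1, 2, 4}.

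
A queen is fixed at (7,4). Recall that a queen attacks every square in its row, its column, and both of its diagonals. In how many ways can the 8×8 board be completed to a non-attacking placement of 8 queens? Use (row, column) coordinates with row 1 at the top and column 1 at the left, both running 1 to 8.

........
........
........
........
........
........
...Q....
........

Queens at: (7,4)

8

Branch on row 1: col 1 → 0; col 2 → 0; col 3 → 3; col 5 → 3; col 6 → 1; col 7 → 0; col 8 → 1.
Sum: 0 + 0 + 3 + 3 + 1 + 0 + 1 = 8.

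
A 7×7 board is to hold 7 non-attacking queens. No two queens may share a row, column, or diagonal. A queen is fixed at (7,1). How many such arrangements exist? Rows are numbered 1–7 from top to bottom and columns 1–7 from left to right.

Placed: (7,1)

Branch on row 1: col 2 → 0; col 3 → 1; col 4 → 1; col 5 → 1; col 6 → 1.
Sum: 0 + 1 + 1 + 1 + 1 = 4.

4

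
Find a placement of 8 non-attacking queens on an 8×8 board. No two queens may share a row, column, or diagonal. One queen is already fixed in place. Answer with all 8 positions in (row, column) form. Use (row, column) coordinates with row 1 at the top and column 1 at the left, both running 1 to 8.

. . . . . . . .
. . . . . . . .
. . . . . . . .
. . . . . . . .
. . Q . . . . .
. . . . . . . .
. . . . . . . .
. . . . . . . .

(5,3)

Row 1: attacked by (5,3)→{3,7}. Safe: 1, 2, 4, 5, 6, 8. Place at column 5.
Row 2: attacked by (1,5)→{4,5,6}; (5,3)→{3,6}. Safe: 1, 2, 7, 8. Place at column 7.
Row 3: attacked by (1,5)→{3,5,7}; (2,7)→{6,7,8}; (5,3)→{1,3,5}. Safe: 2, 4. Place at column 4.
Row 4: attacked by (1,5)→{2,5,8}; (2,7)→{5,7}; (3,4)→{3,4,5}; (5,3)→{2,3,4}. Safe: 1, 6. Place at column 1.
Row 6: attacked by (1,5)→{5}; (2,7)→{3,7}; (3,4)→{1,4,7}; (4,1)→{1,3}; (5,3)→{2,3,4}. Safe: 6, 8. Place at column 8.
Row 7: attacked by (1,5)→{5}; (2,7)→{2,7}; (3,4)→{4,8}; (4,1)→{1,4}; (5,3)→{1,3,5}; (6,8)→{7,8}. Safe: 6. Place at column 6.
Row 8: attacked by (1,5)→{5}; (2,7)→{1,7}; (3,4)→{4}; (4,1)→{1,5}; (5,3)→{3,6}; (6,8)→{6,8}; (7,6)→{5,6,7}. Safe: 2. Place at column 2.
Columns [5, 7, 4, 1, 3, 8, 6, 2], r−c [-4, -5, -1, 3, 2, -2, 1, 6], r+c [6, 9, 7, 5, 8, 14, 13, 10] are all distinct, so no two queens attack.

(1,5) (2,7) (3,4) (4,1) (5,3) (6,8) (7,6) (8,2)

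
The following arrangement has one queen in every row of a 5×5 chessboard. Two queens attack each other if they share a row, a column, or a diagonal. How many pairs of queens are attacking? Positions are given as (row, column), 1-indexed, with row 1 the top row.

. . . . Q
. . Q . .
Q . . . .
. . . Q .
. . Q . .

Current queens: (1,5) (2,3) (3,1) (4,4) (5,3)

3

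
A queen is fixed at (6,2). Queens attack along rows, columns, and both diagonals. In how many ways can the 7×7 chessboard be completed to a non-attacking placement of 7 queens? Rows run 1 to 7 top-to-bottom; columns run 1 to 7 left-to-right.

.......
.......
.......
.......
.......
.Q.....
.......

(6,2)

4

Branch on row 1: col 1 → 1; col 3 → 1; col 4 → 0; col 5 → 1; col 6 → 1.
Sum: 1 + 1 + 0 + 1 + 1 = 4.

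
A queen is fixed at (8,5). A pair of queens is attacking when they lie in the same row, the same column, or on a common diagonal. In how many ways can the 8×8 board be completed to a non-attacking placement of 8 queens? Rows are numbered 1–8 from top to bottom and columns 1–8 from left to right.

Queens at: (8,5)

18

Branch on row 1: col 1 → 1; col 2 → 3; col 3 → 4; col 4 → 3; col 6 → 3; col 7 → 3; col 8 → 1.
Sum: 1 + 3 + 4 + 3 + 3 + 3 + 1 = 18.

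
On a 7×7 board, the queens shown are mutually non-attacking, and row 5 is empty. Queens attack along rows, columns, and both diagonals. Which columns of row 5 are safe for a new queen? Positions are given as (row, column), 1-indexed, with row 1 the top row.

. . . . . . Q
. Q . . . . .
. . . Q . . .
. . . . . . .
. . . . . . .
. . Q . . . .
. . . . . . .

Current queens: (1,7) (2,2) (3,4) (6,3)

columns 1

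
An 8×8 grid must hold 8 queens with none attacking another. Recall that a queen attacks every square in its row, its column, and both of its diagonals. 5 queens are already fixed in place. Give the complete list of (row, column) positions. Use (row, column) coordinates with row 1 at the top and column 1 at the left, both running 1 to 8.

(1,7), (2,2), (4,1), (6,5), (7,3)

(1,7) (2,2) (3,4) (4,1) (5,8) (6,5) (7,3) (8,6)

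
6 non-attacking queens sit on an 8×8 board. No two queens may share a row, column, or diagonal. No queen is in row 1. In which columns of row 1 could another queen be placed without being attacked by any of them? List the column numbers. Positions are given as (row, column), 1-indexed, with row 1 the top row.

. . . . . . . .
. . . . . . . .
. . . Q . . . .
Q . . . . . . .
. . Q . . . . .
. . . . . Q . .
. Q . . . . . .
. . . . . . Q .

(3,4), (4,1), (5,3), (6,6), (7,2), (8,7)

(3,4) attacks row 1 at column 4 and diagonals 2, 6.
(4,1) attacks row 1 at column 1 and diagonals 4.
(5,3) attacks row 1 at column 3 and diagonals 7.
(6,6) attacks row 1 at column 6 and diagonals 1.
(7,2) attacks row 1 at column 2 and diagonals 8.
(8,7) attacks row 1 at column 7.
Attacked columns: {1, 2, 3, 4, 6, 7, 8}. Safe: {5}.

columns 5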